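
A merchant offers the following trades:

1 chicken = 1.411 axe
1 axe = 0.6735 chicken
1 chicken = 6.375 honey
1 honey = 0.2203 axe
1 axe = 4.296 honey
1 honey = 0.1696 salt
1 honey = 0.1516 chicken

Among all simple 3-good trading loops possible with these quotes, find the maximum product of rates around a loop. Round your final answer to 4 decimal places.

0.9459

chicken→honey→axe→chicken: 6.375 × 0.2203 × 0.6735 = 0.94587
chicken→axe→honey→chicken: 1.411 × 4.296 × 0.1516 = 0.91895
Maximum is chicken→honey→axe→chicken at 0.9459; no arbitrage — every cycle loses value.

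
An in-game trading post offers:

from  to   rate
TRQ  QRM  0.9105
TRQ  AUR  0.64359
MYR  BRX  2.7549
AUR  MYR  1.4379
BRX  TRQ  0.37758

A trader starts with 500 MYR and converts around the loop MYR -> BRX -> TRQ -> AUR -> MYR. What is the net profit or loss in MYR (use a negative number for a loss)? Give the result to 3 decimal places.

500 MYR × 2.7549 = 1377.45 BRX
1377.45 BRX × 0.37758 = 520.097571 TRQ
520.097571 TRQ × 0.64359 = 334.72959571989 AUR
334.72959571989 AUR × 1.4379 = 481.307685685629831 MYR
Net change: 481.307685685629831 − 500 = -18.692314314370169 MYR

-18.692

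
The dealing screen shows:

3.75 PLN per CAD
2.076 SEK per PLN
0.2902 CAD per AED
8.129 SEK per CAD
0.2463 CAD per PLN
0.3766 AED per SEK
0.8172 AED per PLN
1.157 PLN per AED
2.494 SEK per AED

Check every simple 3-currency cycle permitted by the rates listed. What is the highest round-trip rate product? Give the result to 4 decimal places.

0.9046

SEK→AED→PLN→SEK: 0.3766 × 1.157 × 2.076 = 0.90457
PLN→AED→CAD→PLN: 0.8172 × 0.2902 × 3.75 = 0.88932
SEK→AED→CAD→SEK: 0.3766 × 0.2902 × 8.129 = 0.88841
Maximum is SEK→AED→PLN→SEK at 0.9046; no arbitrage — every cycle loses value.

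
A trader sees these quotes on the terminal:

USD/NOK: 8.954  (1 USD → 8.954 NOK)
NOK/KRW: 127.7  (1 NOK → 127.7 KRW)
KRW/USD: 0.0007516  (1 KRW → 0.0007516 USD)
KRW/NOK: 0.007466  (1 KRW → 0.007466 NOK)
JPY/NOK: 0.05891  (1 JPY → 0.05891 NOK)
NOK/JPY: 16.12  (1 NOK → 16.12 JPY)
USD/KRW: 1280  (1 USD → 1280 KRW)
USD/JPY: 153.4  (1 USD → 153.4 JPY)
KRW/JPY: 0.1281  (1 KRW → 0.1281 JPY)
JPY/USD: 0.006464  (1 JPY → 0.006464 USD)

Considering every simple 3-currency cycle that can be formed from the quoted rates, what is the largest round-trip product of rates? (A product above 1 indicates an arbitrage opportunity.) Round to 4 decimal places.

1.0599

KRW→JPY→USD→KRW: 0.1281 × 0.006464 × 1280 = 1.05989
KRW→JPY→NOK→KRW: 0.1281 × 0.05891 × 127.7 = 0.96367
USD→NOK→JPY→USD: 8.954 × 16.12 × 0.006464 = 0.93300
KRW→USD→NOK→KRW: 0.0007516 × 8.954 × 127.7 = 0.85940
Maximum is KRW→JPY→USD→KRW at 1.0599; arbitrage exists.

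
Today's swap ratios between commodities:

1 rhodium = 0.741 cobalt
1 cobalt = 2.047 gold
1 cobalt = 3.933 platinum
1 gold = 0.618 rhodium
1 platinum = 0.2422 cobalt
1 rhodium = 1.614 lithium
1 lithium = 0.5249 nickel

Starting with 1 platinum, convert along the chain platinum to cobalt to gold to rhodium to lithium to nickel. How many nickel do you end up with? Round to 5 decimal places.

0.25957

1 platinum × 0.2422 = 0.2422 cobalt
0.2422 cobalt × 2.047 = 0.4957834 gold
0.4957834 gold × 0.618 = 0.3063941412 rhodium
0.3063941412 rhodium × 1.614 = 0.4945201438968 lithium
0.4945201438968 lithium × 0.5249 = 0.25957362353143032 nickel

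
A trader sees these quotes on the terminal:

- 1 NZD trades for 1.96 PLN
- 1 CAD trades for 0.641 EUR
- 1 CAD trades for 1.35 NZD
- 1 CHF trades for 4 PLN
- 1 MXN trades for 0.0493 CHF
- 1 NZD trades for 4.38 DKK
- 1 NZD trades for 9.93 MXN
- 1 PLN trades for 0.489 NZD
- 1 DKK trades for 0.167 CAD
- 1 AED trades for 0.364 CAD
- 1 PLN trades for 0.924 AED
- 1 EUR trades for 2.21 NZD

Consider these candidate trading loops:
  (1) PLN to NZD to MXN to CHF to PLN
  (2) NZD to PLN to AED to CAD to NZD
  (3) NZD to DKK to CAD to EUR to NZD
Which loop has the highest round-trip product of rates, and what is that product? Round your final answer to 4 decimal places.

1.0362

(1) 0.489 × 9.93 × 0.0493 × 4 = 0.95756
(2) 1.96 × 0.924 × 0.364 × 1.35 = 0.88995
(3) 4.38 × 0.167 × 0.641 × 2.21 = 1.03619
Highest is cycle (3) at 1.0362 (>1, arbitrage).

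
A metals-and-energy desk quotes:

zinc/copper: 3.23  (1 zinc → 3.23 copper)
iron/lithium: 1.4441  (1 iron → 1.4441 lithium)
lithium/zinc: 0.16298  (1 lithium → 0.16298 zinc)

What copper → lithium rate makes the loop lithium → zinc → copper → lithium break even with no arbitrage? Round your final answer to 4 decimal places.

Known legs of the cycle: 0.16298 × 3.23 = 0.5264254
For no arbitrage the full-cycle product must be 1, so the missing rate is 1 / 0.5264254 ≈ 1.899604.

1.8996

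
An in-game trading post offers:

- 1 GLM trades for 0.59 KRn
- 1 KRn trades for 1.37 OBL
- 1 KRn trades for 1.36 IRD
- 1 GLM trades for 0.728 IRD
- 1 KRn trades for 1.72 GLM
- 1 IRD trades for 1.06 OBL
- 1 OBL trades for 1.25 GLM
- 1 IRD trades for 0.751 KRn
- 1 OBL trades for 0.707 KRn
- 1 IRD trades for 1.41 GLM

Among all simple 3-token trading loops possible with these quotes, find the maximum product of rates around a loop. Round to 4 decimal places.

1.1314

GLM→KRn→IRD→GLM: 0.59 × 1.36 × 1.41 = 1.13138
OBL→KRn→IRD→OBL: 0.707 × 1.36 × 1.06 = 1.01921
OBL→GLM→KRn→OBL: 1.25 × 0.59 × 1.37 = 1.01038
OBL→GLM→IRD→OBL: 1.25 × 0.728 × 1.06 = 0.96460
GLM→IRD→KRn→GLM: 0.728 × 0.751 × 1.72 = 0.94037
Maximum is GLM→KRn→IRD→GLM at 1.1314; arbitrage exists.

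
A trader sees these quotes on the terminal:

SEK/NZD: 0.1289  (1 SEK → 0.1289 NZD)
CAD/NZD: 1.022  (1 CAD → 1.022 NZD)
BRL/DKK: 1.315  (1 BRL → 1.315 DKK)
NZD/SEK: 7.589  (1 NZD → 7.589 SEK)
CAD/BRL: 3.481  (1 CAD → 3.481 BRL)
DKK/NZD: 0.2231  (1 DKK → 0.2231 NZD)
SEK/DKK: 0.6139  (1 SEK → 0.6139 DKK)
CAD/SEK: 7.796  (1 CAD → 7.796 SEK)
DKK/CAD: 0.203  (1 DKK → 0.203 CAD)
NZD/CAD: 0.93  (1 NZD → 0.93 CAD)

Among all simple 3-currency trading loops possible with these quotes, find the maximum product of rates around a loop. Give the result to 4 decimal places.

NZD→SEK→DKK→NZD: 7.589 × 0.6139 × 0.2231 = 1.03940
SEK→DKK→CAD→SEK: 0.6139 × 0.203 × 7.796 = 0.97155
NZD→CAD→SEK→NZD: 0.93 × 7.796 × 0.1289 = 0.93456
DKK→CAD→BRL→DKK: 0.203 × 3.481 × 1.315 = 0.92924
Maximum is NZD→SEK→DKK→NZD at 1.0394; arbitrage exists.

1.0394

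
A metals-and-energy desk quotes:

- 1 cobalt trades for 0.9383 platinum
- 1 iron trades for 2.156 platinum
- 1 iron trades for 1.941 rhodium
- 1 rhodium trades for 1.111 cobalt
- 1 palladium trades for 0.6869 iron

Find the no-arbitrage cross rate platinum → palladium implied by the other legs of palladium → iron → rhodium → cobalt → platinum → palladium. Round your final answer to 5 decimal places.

0.71949

Known legs of the cycle: 0.6869 × 1.941 × 1.111 × 0.9383 = 1.38987206785977
For no arbitrage the full-cycle product must be 1, so the missing rate is 1 / 1.38987206785977 ≈ 0.7194907.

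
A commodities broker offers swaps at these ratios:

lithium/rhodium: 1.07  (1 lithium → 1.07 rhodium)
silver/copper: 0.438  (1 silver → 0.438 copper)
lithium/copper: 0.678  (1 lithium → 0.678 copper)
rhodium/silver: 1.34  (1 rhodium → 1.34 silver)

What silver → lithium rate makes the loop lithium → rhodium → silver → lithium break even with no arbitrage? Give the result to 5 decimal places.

Known legs of the cycle: 1.07 × 1.34 = 1.4338
For no arbitrage the full-cycle product must be 1, so the missing rate is 1 / 1.4338 ≈ 0.6974473.

0.69745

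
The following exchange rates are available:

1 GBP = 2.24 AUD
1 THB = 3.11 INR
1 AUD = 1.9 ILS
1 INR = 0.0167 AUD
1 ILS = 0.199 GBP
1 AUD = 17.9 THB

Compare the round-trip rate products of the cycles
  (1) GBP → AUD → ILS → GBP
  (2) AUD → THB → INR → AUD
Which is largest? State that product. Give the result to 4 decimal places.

(1) 2.24 × 1.9 × 0.199 = 0.84694
(2) 17.9 × 3.11 × 0.0167 = 0.92967
Highest is cycle (2) at 0.9297 (≤1, no arbitrage).

0.9297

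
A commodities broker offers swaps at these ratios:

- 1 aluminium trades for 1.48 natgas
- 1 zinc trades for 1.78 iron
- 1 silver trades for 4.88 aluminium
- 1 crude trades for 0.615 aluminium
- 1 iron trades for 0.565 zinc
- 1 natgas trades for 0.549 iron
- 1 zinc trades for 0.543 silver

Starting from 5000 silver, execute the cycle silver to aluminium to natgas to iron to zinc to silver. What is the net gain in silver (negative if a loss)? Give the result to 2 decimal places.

5000 silver × 4.88 = 24400 aluminium
24400 aluminium × 1.48 = 36112 natgas
36112 natgas × 0.549 = 19825.488 iron
19825.488 iron × 0.565 = 11201.40072 zinc
11201.40072 zinc × 0.543 = 6082.36059096 silver
Net change: 6082.36059096 − 5000 = 1082.36059096 silver

1082.36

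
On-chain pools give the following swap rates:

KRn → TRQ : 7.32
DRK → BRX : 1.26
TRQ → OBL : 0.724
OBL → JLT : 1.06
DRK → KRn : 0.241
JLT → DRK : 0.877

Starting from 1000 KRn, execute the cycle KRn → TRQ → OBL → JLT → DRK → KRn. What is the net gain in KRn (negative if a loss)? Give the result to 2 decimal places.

187.33

1000 KRn × 7.32 = 7320 TRQ
7320 TRQ × 0.724 = 5299.68 OBL
5299.68 OBL × 1.06 = 5617.6608 JLT
5617.6608 JLT × 0.877 = 4926.6885216 DRK
4926.6885216 DRK × 0.241 = 1187.3319337056 KRn
Net change: 1187.3319337056 − 1000 = 187.3319337056 KRn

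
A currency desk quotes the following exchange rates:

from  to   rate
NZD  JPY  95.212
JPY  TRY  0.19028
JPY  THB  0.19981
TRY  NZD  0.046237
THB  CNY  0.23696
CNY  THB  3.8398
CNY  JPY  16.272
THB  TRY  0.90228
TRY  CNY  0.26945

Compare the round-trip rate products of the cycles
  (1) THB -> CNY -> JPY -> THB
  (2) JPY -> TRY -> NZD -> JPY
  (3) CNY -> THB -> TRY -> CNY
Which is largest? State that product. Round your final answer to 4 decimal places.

0.9335

(1) 0.23696 × 16.272 × 0.19981 = 0.77043
(2) 0.19028 × 0.046237 × 95.212 = 0.83767
(3) 3.8398 × 0.90228 × 0.26945 = 0.93353
Highest is cycle (3) at 0.9335 (≤1, no arbitrage).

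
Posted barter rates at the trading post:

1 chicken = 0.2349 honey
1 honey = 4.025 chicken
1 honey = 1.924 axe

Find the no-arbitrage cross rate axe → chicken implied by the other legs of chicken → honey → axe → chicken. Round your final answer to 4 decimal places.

2.2126

Known legs of the cycle: 0.2349 × 1.924 = 0.4519476
For no arbitrage the full-cycle product must be 1, so the missing rate is 1 / 0.4519476 ≈ 2.212646.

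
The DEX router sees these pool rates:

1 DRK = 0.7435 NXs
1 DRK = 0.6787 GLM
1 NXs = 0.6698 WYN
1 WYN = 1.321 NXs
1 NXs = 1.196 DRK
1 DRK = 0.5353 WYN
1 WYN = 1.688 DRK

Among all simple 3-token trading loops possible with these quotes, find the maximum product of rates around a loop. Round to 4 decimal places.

WYN→NXs→DRK→WYN: 1.321 × 1.196 × 0.5353 = 0.84573
WYN→DRK→NXs→WYN: 1.688 × 0.7435 × 0.6698 = 0.84062
Maximum is WYN→NXs→DRK→WYN at 0.8457; no arbitrage — every cycle loses value.

0.8457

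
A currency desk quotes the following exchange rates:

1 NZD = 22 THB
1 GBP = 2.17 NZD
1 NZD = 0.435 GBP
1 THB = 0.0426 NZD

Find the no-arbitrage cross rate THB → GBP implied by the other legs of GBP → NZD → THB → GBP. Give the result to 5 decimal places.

Known legs of the cycle: 2.17 × 22 = 47.74
For no arbitrage the full-cycle product must be 1, so the missing rate is 1 / 47.74 ≈ 0.0209468.

0.02095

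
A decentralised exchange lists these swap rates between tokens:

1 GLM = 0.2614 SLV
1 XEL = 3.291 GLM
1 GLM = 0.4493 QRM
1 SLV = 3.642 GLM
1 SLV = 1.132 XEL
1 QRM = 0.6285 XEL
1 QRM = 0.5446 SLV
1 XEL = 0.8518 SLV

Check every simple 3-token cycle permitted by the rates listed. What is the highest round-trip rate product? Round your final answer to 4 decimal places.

0.9738

XEL→GLM→SLV→XEL: 3.291 × 0.2614 × 1.132 = 0.97382
XEL→GLM→QRM→XEL: 3.291 × 0.4493 × 0.6285 = 0.92933
QRM→SLV→GLM→QRM: 0.5446 × 3.642 × 0.4493 = 0.89116
Maximum is XEL→GLM→SLV→XEL at 0.9738; no arbitrage — every cycle loses value.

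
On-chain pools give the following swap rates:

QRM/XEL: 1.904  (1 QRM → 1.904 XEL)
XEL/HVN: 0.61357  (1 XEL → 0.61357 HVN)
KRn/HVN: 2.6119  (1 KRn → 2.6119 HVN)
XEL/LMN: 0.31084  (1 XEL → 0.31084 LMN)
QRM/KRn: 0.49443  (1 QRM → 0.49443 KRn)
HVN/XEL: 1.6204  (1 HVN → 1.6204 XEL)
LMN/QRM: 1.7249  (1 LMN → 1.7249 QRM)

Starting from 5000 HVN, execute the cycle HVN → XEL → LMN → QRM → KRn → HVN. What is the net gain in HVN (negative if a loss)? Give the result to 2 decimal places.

609.89

5000 HVN × 1.6204 = 8102 XEL
8102 XEL × 0.31084 = 2518.42568 LMN
2518.42568 LMN × 1.7249 = 4344.032455432 QRM
4344.032455432 QRM × 0.49443 = 2147.81996693924376 KRn
2147.81996693924376 KRn × 2.6119 = 5609.890971648610776744 HVN
Net change: 5609.890971648610776744 − 5000 = 609.890971648610776744 HVN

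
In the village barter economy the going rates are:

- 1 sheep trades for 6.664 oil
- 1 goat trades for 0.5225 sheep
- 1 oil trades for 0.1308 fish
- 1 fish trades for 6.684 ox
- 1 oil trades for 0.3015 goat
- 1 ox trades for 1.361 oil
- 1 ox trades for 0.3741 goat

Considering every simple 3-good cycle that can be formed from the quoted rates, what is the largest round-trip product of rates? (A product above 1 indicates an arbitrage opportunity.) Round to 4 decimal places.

1.1899

oil→fish→ox→oil: 0.1308 × 6.684 × 1.361 = 1.18988
oil→goat→sheep→oil: 0.3015 × 0.5225 × 6.664 = 1.04980
Maximum is oil→fish→ox→oil at 1.1899; arbitrage exists.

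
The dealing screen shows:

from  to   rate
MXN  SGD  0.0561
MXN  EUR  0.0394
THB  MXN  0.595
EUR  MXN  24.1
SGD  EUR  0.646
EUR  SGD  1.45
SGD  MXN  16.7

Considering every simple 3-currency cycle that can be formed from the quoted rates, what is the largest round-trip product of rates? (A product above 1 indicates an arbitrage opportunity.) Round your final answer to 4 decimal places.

EUR→SGD→MXN→EUR: 1.45 × 16.7 × 0.0394 = 0.95407
EUR→MXN→SGD→EUR: 24.1 × 0.0561 × 0.646 = 0.87340
Maximum is EUR→SGD→MXN→EUR at 0.9541; no arbitrage — every cycle loses value.

0.9541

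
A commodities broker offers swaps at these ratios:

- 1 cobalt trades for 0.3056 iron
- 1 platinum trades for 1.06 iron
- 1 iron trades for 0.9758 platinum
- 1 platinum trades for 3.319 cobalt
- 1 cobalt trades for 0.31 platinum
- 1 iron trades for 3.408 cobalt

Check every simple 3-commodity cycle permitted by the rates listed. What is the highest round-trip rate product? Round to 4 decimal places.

1.1199

platinum→iron→cobalt→platinum: 1.06 × 3.408 × 0.31 = 1.11987
platinum→cobalt→iron→platinum: 3.319 × 0.3056 × 0.9758 = 0.98974
Maximum is platinum→iron→cobalt→platinum at 1.1199; arbitrage exists.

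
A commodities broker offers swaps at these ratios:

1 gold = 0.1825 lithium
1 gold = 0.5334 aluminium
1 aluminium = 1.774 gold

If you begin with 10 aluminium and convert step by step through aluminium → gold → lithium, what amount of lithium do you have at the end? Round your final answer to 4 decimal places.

10 aluminium × 1.774 = 17.74 gold
17.74 gold × 0.1825 = 3.23755 lithium

3.2376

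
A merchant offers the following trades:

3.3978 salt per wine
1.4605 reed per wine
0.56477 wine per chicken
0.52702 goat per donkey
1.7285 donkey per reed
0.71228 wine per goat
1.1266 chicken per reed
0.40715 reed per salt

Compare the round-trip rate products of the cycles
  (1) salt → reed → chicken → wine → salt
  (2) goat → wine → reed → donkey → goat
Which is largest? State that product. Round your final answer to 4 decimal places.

0.9477

(1) 0.40715 × 1.1266 × 0.56477 × 3.3978 = 0.88022
(2) 0.71228 × 1.4605 × 1.7285 × 0.52702 = 0.94765
Highest is cycle (2) at 0.9477 (≤1, no arbitrage).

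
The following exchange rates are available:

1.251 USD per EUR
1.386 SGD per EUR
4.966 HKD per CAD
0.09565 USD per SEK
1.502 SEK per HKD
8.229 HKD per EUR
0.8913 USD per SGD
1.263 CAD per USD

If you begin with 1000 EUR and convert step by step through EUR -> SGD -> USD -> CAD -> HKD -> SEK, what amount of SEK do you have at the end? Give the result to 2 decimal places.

11637.70

1000 EUR × 1.386 = 1386 SGD
1386 SGD × 0.8913 = 1235.3418 USD
1235.3418 USD × 1.263 = 1560.2366934 CAD
1560.2366934 CAD × 4.966 = 7748.1354194244 HKD
7748.1354194244 HKD × 1.502 = 11637.6993999754488 SEK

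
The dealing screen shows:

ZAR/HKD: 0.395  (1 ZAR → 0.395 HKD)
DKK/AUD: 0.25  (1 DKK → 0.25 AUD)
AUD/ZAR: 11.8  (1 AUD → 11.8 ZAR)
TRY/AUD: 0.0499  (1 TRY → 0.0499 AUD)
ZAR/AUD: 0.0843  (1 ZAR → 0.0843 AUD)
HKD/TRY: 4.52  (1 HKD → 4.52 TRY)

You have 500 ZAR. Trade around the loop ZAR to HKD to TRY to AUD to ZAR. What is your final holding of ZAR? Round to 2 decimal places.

525.64

500 ZAR × 0.395 = 197.5 HKD
197.5 HKD × 4.52 = 892.7 TRY
892.7 TRY × 0.0499 = 44.54573 AUD
44.54573 AUD × 11.8 = 525.639614 ZAR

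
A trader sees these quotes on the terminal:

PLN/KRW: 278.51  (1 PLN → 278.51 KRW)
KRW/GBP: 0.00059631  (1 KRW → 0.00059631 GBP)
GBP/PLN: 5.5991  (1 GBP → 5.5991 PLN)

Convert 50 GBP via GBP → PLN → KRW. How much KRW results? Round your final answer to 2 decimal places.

77970.27

50 GBP × 5.5991 = 279.955 PLN
279.955 PLN × 278.51 = 77970.26705 KRW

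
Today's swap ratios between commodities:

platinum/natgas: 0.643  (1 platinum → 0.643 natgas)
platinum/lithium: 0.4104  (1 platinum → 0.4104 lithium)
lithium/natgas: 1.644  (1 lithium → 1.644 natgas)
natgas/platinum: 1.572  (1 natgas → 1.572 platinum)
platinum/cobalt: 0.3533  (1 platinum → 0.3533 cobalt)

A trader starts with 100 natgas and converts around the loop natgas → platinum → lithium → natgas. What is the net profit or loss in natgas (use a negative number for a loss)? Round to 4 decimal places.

100 natgas × 1.572 = 157.2 platinum
157.2 platinum × 0.4104 = 64.51488 lithium
64.51488 lithium × 1.644 = 106.06246272 natgas
Net change: 106.06246272 − 100 = 6.06246272 natgas

6.0625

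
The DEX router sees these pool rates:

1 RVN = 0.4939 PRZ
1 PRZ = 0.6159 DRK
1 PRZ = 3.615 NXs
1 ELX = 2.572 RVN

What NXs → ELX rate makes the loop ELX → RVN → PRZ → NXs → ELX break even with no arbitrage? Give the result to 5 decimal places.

0.21776

Known legs of the cycle: 2.572 × 0.4939 × 3.615 = 4.592173542
For no arbitrage the full-cycle product must be 1, so the missing rate is 1 / 4.592173542 ≈ 0.2177618.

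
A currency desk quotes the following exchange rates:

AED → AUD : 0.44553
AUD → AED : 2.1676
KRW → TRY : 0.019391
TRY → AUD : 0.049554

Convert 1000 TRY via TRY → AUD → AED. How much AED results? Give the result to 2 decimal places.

1000 TRY × 0.049554 = 49.554 AUD
49.554 AUD × 2.1676 = 107.4132504 AED

107.41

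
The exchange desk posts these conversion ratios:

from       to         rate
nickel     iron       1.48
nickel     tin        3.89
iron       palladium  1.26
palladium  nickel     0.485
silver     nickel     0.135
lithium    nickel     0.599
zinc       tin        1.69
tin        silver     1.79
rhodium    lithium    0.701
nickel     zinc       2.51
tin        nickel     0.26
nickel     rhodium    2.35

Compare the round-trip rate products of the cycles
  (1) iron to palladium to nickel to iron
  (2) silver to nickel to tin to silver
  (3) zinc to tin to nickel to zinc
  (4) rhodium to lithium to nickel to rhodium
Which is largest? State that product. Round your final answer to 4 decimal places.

1.1029

(1) 1.26 × 0.485 × 1.48 = 0.90443
(2) 0.135 × 3.89 × 1.79 = 0.94002
(3) 1.69 × 0.26 × 2.51 = 1.10289
(4) 0.701 × 0.599 × 2.35 = 0.98676
Highest is cycle (3) at 1.1029 (>1, arbitrage).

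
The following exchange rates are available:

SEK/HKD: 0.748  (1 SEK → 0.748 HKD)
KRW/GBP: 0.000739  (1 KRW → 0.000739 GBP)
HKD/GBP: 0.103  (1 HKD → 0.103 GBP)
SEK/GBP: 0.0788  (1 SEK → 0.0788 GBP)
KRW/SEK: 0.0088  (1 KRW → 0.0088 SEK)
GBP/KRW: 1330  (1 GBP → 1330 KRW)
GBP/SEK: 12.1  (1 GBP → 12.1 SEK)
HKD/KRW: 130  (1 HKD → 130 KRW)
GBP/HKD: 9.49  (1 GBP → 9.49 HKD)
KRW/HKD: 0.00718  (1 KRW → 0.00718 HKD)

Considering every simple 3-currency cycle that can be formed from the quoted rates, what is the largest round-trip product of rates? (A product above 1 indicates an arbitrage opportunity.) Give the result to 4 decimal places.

0.9836

GBP→KRW→HKD→GBP: 1330 × 0.00718 × 0.103 = 0.98359
SEK→HKD→GBP→SEK: 0.748 × 0.103 × 12.1 = 0.93223
SEK→GBP→KRW→SEK: 0.0788 × 1330 × 0.0088 = 0.92228
GBP→HKD→KRW→GBP: 9.49 × 130 × 0.000739 = 0.91170
SEK→HKD→KRW→SEK: 0.748 × 130 × 0.0088 = 0.85571
Maximum is GBP→KRW→HKD→GBP at 0.9836; no arbitrage — every cycle loses value.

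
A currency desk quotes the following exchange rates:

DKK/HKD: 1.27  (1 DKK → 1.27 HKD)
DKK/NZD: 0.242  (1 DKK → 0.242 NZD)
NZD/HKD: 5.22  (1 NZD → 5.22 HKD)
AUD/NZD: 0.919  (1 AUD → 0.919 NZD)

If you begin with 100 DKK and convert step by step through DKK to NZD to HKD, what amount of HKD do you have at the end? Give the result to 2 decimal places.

126.32

100 DKK × 0.242 = 24.2 NZD
24.2 NZD × 5.22 = 126.324 HKD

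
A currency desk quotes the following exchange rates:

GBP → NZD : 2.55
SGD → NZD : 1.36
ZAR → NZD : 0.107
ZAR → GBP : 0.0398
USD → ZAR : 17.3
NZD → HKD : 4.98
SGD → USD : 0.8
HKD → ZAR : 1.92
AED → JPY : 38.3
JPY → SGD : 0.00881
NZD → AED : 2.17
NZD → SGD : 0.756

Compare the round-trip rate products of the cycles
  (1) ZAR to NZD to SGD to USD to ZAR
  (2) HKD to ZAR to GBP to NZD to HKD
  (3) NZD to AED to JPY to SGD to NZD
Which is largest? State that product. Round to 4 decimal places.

(1) 0.107 × 0.756 × 0.8 × 17.3 = 1.11955
(2) 1.92 × 0.0398 × 2.55 × 4.98 = 0.97041
(3) 2.17 × 38.3 × 0.00881 × 1.36 = 0.99580
Highest is cycle (1) at 1.1195 (>1, arbitrage).

1.1195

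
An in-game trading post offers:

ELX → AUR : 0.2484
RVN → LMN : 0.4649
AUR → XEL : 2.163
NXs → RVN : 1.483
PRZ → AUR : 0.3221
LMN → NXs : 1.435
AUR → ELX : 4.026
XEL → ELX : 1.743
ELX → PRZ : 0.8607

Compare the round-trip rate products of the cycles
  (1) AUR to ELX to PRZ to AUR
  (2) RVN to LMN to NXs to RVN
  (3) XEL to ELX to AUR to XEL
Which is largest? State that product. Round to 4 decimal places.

(1) 4.026 × 0.8607 × 0.3221 = 1.11613
(2) 0.4649 × 1.435 × 1.483 = 0.98936
(3) 1.743 × 0.2484 × 2.163 = 0.93650
Highest is cycle (1) at 1.1161 (>1, arbitrage).

1.1161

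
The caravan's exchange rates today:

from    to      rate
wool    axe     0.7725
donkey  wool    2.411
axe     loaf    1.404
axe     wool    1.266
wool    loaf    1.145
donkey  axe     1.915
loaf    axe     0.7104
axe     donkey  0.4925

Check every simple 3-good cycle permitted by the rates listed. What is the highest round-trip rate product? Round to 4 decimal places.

1.0298

wool→loaf→axe→wool: 1.145 × 0.7104 × 1.266 = 1.02977
wool→axe→donkey→wool: 0.7725 × 0.4925 × 2.411 = 0.91728
Maximum is wool→loaf→axe→wool at 1.0298; arbitrage exists.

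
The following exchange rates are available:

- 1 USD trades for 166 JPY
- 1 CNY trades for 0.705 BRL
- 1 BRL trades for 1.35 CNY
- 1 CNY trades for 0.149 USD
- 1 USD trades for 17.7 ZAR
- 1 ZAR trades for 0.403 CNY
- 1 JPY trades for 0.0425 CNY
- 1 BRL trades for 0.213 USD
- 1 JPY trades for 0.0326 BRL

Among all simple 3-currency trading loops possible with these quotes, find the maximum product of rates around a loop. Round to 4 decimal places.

1.1527

JPY→BRL→USD→JPY: 0.0326 × 0.213 × 166 = 1.15267
ZAR→CNY→USD→ZAR: 0.403 × 0.149 × 17.7 = 1.06283
JPY→CNY→USD→JPY: 0.0425 × 0.149 × 166 = 1.05120
Maximum is JPY→BRL→USD→JPY at 1.1527; arbitrage exists.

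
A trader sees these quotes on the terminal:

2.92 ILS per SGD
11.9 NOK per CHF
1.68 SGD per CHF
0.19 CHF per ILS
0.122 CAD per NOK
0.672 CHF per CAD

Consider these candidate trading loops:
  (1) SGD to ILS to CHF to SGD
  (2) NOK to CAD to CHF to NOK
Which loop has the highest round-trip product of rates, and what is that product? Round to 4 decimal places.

(1) 2.92 × 0.19 × 1.68 = 0.93206
(2) 0.122 × 0.672 × 11.9 = 0.97561
Highest is cycle (2) at 0.9756 (≤1, no arbitrage).

0.9756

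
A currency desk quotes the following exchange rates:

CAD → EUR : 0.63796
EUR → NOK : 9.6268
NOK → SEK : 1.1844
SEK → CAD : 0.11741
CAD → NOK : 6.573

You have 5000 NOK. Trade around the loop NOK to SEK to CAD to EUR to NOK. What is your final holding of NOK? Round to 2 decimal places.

5000 NOK × 1.1844 = 5922 SEK
5922 SEK × 0.11741 = 695.30202 CAD
695.30202 CAD × 0.63796 = 443.5748766792 EUR
443.5748766792 EUR × 9.6268 = 4270.20662281532256 NOK

4270.21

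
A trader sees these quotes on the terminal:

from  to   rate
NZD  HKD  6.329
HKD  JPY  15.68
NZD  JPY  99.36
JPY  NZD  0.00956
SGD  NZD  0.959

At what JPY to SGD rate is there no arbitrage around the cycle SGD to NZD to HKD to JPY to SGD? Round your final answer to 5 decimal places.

Known legs of the cycle: 0.959 × 6.329 × 15.68 = 95.16993248
For no arbitrage the full-cycle product must be 1, so the missing rate is 1 / 95.16993248 ≈ 0.0105075.

0.01051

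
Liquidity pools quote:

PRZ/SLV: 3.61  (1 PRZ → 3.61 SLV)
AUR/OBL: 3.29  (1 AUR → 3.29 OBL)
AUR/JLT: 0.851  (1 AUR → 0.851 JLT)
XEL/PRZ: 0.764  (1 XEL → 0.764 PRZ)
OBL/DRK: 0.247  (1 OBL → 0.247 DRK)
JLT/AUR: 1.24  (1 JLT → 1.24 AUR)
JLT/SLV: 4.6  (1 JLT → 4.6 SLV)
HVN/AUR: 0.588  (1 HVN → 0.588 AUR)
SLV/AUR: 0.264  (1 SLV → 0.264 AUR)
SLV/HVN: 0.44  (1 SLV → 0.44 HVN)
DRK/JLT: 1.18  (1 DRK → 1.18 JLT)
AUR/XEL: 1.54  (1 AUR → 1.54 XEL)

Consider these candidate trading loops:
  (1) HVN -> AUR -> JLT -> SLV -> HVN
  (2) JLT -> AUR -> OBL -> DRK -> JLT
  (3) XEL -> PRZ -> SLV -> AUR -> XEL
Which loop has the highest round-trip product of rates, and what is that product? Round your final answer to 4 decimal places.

(1) 0.588 × 0.851 × 4.6 × 0.44 = 1.01279
(2) 1.24 × 3.29 × 0.247 × 1.18 = 1.18904
(3) 0.764 × 3.61 × 0.264 × 1.54 = 1.12131
Highest is cycle (2) at 1.1890 (>1, arbitrage).

1.1890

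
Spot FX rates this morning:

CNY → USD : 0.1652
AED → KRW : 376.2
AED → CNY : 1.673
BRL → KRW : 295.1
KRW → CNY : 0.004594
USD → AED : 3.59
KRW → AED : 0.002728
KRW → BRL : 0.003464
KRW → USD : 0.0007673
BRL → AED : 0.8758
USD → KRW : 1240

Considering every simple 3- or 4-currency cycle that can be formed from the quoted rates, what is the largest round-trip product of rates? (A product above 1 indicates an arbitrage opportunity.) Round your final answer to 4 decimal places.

1.1413

AED→KRW→BRL→AED: 376.2 × 0.003464 × 0.8758 = 1.14130
AED→KRW→USD→AED: 376.2 × 0.0007673 × 3.59 = 1.03628
AED→KRW→CNY→USD→AED: 376.2 × 0.004594 × 0.1652 × 3.59 = 1.02498
AED→CNY→USD→AED: 1.673 × 0.1652 × 3.59 = 0.99220
CNY→USD→KRW→CNY: 0.1652 × 1240 × 0.004594 = 0.94107
AED→CNY→USD→KRW→AED: 1.673 × 0.1652 × 1240 × 0.002728 = 0.93491
Maximum is AED→KRW→BRL→AED at 1.1413; arbitrage exists.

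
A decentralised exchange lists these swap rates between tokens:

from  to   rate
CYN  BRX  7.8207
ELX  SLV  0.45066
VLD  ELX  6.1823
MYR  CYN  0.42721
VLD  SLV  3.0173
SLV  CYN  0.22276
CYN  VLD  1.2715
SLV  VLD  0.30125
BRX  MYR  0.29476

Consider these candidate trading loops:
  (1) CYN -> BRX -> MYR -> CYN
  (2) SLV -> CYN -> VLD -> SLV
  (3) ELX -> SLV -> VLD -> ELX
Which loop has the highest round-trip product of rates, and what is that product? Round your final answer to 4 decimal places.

0.9848

(1) 7.8207 × 0.29476 × 0.42721 = 0.98482
(2) 0.22276 × 1.2715 × 3.0173 = 0.85462
(3) 0.45066 × 0.30125 × 6.1823 = 0.83932
Highest is cycle (1) at 0.9848 (≤1, no arbitrage).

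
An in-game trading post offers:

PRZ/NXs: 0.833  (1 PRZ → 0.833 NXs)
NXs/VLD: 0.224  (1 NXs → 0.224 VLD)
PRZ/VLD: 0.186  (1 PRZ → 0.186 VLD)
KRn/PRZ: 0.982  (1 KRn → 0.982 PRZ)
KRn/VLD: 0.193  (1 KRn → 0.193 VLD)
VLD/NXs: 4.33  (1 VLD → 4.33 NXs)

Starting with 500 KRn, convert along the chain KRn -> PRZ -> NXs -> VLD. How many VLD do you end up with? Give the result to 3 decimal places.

91.617

500 KRn × 0.982 = 491 PRZ
491 PRZ × 0.833 = 409.003 NXs
409.003 NXs × 0.224 = 91.616672 VLD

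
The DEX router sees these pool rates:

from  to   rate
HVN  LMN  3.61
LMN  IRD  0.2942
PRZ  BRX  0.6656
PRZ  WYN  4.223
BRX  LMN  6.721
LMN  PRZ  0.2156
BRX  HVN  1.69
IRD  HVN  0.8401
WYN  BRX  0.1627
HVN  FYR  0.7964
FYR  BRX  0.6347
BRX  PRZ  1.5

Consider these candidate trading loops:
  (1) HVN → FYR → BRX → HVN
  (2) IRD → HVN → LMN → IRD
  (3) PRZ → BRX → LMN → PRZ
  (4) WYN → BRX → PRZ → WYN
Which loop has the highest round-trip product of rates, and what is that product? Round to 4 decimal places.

1.0306

(1) 0.7964 × 0.6347 × 1.69 = 0.85425
(2) 0.8401 × 3.61 × 0.2942 = 0.89224
(3) 0.6656 × 6.721 × 0.2156 = 0.96449
(4) 0.1627 × 1.5 × 4.223 = 1.03062
Highest is cycle (4) at 1.0306 (>1, arbitrage).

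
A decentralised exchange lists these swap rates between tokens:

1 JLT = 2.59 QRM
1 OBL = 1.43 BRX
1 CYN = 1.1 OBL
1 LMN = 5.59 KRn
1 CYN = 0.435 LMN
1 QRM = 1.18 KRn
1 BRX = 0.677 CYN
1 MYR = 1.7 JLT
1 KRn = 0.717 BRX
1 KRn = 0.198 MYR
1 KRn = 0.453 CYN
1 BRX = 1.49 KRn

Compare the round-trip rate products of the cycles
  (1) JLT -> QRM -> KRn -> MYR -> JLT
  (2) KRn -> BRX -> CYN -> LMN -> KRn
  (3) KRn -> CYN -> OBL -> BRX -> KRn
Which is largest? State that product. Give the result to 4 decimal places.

(1) 2.59 × 1.18 × 0.198 × 1.7 = 1.02872
(2) 0.717 × 0.677 × 0.435 × 5.59 = 1.18034
(3) 0.453 × 1.1 × 1.43 × 1.49 = 1.06173
Highest is cycle (2) at 1.1803 (>1, arbitrage).

1.1803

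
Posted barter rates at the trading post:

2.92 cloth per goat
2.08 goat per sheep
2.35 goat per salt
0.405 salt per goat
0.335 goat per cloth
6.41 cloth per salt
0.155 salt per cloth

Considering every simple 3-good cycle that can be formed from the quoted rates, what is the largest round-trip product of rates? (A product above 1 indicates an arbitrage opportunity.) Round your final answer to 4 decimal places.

1.0636

salt→goat→cloth→salt: 2.35 × 2.92 × 0.155 = 1.06361
salt→cloth→goat→salt: 6.41 × 0.335 × 0.405 = 0.86968
Maximum is salt→goat→cloth→salt at 1.0636; arbitrage exists.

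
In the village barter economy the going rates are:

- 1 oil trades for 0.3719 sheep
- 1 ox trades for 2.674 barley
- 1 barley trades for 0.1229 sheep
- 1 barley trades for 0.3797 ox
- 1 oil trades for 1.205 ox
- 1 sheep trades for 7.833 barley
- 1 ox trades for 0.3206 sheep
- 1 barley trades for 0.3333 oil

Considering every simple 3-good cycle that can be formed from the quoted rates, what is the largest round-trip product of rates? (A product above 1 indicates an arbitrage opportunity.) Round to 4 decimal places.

1.0739

ox→barley→oil→ox: 2.674 × 0.3333 × 1.205 = 1.07395
sheep→barley→oil→sheep: 7.833 × 0.3333 × 0.3719 = 0.97093
ox→sheep→barley→ox: 0.3206 × 7.833 × 0.3797 = 0.95353
Maximum is ox→barley→oil→ox at 1.0739; arbitrage exists.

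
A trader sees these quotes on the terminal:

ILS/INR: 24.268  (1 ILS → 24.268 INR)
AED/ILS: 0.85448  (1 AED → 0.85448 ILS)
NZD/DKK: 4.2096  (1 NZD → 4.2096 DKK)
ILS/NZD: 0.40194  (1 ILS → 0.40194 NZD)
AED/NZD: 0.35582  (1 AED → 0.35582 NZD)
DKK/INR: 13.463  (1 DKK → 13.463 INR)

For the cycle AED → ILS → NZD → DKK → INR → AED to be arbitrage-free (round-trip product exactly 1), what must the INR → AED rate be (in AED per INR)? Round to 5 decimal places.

Known legs of the cycle: 0.85448 × 0.40194 × 4.2096 × 13.463 = 19.46461449567672576
For no arbitrage the full-cycle product must be 1, so the missing rate is 1 / 19.46461449567672576 ≈ 0.0513753.

0.05138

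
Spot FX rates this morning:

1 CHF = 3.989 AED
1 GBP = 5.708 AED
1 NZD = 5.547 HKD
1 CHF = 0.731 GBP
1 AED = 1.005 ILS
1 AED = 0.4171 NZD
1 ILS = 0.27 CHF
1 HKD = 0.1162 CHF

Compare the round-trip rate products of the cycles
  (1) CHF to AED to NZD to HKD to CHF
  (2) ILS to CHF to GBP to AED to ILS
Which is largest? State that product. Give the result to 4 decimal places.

1.1322

(1) 3.989 × 0.4171 × 5.547 × 0.1162 = 1.07243
(2) 0.27 × 0.731 × 5.708 × 1.005 = 1.13222
Highest is cycle (2) at 1.1322 (>1, arbitrage).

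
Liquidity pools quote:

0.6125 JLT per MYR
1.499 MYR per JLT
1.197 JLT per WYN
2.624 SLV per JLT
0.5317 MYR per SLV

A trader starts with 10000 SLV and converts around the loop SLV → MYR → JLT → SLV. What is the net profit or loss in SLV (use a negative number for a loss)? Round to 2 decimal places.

-1454.52

10000 SLV × 0.5317 = 5317 MYR
5317 MYR × 0.6125 = 3256.6625 JLT
3256.6625 JLT × 2.624 = 8545.4824 SLV
Net change: 8545.4824 − 10000 = -1454.5176 SLV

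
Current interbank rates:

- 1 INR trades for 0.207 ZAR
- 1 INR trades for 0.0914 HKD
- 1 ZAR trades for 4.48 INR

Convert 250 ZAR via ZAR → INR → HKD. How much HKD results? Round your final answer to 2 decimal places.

250 ZAR × 4.48 = 1120 INR
1120 INR × 0.0914 = 102.368 HKD

102.37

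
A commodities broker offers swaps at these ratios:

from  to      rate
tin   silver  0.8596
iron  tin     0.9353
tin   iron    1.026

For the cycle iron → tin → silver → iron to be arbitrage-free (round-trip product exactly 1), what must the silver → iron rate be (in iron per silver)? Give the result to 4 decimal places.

Known legs of the cycle: 0.9353 × 0.8596 = 0.80398388
For no arbitrage the full-cycle product must be 1, so the missing rate is 1 / 0.80398388 ≈ 1.243806.

1.2438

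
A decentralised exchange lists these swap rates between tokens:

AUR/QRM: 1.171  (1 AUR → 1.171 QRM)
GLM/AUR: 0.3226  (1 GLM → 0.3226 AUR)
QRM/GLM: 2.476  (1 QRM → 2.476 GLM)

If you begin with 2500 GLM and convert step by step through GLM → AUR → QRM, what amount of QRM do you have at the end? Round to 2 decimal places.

2500 GLM × 0.3226 = 806.5 AUR
806.5 AUR × 1.171 = 944.4115 QRM

944.41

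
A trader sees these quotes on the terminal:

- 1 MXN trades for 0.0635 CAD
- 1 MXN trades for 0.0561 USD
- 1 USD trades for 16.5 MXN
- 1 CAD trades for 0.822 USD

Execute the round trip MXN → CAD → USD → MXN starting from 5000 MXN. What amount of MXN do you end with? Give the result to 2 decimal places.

4306.25

5000 MXN × 0.0635 = 317.5 CAD
317.5 CAD × 0.822 = 260.985 USD
260.985 USD × 16.5 = 4306.2525 MXN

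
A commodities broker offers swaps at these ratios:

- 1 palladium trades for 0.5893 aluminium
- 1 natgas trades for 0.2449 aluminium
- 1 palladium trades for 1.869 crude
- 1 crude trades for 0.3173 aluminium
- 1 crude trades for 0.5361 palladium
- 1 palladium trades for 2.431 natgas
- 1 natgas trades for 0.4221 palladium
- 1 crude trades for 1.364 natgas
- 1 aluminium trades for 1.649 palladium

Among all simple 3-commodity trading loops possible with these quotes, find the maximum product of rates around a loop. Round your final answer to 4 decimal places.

natgas→palladium→crude→natgas: 0.4221 × 1.869 × 1.364 = 1.07607
natgas→aluminium→palladium→natgas: 0.2449 × 1.649 × 2.431 = 0.98174
palladium→crude→aluminium→palladium: 1.869 × 0.3173 × 1.649 = 0.97791
Maximum is natgas→palladium→crude→natgas at 1.0761; arbitrage exists.

1.0761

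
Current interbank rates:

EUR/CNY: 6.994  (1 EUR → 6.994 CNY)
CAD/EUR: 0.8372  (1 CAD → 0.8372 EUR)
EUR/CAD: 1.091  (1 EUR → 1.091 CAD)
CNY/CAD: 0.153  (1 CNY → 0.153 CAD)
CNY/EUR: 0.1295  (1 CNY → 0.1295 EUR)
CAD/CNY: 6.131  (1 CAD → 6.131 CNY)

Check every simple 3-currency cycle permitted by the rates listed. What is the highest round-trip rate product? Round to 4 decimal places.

0.8959

EUR→CNY→CAD→EUR: 6.994 × 0.153 × 0.8372 = 0.89587
EUR→CAD→CNY→EUR: 1.091 × 6.131 × 0.1295 = 0.86622
Maximum is EUR→CNY→CAD→EUR at 0.8959; no arbitrage — every cycle loses value.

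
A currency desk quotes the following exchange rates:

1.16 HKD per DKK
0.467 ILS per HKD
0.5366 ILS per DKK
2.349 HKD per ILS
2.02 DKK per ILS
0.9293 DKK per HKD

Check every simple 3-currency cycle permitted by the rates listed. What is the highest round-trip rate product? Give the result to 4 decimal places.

1.1714

ILS→HKD→DKK→ILS: 2.349 × 0.9293 × 0.5366 = 1.17136
ILS→DKK→HKD→ILS: 2.02 × 1.16 × 0.467 = 1.09427
Maximum is ILS→HKD→DKK→ILS at 1.1714; arbitrage exists.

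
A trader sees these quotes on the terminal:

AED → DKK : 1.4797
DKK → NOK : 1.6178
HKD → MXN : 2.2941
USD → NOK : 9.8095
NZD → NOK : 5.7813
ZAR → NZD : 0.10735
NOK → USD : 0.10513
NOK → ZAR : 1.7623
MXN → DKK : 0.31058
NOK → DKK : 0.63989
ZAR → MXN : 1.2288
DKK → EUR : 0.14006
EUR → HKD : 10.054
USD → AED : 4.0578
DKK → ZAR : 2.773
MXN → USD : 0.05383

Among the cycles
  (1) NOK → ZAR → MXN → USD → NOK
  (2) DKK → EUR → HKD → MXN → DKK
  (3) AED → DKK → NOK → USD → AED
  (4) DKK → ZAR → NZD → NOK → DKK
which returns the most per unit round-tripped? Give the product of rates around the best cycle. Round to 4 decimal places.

(1) 1.7623 × 1.2288 × 0.05383 × 9.8095 = 1.14349
(2) 0.14006 × 10.054 × 2.2941 × 0.31058 = 1.00332
(3) 1.4797 × 1.6178 × 0.10513 × 4.0578 = 1.02121
(4) 2.773 × 0.10735 × 5.7813 × 0.63989 = 1.10124
Highest is cycle (1) at 1.1435 (>1, arbitrage).

1.1435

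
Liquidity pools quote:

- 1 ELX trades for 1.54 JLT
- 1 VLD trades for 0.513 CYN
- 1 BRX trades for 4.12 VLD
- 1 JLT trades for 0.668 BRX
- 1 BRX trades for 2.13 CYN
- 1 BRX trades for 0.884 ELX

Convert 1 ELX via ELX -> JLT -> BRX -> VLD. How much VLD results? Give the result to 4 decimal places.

4.2383

1 ELX × 1.54 = 1.54 JLT
1.54 JLT × 0.668 = 1.02872 BRX
1.02872 BRX × 4.12 = 4.2383264 VLD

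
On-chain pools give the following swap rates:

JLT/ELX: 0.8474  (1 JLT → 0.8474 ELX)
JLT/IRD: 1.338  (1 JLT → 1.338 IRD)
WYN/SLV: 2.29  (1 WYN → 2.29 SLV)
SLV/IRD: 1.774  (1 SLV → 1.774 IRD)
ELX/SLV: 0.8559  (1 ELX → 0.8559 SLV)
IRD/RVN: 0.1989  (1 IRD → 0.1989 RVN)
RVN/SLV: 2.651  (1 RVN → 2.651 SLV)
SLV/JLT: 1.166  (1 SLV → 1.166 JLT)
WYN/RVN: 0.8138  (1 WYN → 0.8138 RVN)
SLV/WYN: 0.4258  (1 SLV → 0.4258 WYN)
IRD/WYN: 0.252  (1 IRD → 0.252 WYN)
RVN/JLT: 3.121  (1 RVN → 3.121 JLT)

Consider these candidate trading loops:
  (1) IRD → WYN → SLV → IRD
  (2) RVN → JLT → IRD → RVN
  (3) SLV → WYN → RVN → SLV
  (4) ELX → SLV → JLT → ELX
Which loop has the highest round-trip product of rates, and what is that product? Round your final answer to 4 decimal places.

(1) 0.252 × 2.29 × 1.774 = 1.02374
(2) 3.121 × 1.338 × 0.1989 = 0.83059
(3) 0.4258 × 0.8138 × 2.651 = 0.91861
(4) 0.8559 × 1.166 × 0.8474 = 0.84569
Highest is cycle (1) at 1.0237 (>1, arbitrage).

1.0237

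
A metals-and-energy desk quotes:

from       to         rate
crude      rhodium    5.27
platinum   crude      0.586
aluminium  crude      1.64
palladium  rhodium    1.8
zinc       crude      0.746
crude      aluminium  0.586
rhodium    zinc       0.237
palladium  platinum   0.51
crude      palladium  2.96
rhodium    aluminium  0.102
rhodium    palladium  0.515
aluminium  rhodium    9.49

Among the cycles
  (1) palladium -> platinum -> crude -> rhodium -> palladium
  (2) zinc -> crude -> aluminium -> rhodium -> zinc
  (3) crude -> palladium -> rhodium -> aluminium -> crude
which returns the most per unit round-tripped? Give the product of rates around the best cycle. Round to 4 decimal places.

0.9832

(1) 0.51 × 0.586 × 5.27 × 0.515 = 0.81112
(2) 0.746 × 0.586 × 9.49 × 0.237 = 0.98322
(3) 2.96 × 1.8 × 0.102 × 1.64 = 0.89127
Highest is cycle (2) at 0.9832 (≤1, no arbitrage).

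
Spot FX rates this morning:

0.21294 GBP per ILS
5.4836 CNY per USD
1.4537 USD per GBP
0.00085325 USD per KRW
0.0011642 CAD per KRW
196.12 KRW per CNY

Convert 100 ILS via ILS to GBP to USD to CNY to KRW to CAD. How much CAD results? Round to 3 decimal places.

38.757

100 ILS × 0.21294 = 21.294 GBP
21.294 GBP × 1.4537 = 30.9550878 USD
30.9550878 USD × 5.4836 = 169.74531946008 CNY
169.74531946008 CNY × 196.12 = 33290.4520525108896 KRW
33290.4520525108896 KRW × 0.0011642 = 38.75674427953317767232 CAD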